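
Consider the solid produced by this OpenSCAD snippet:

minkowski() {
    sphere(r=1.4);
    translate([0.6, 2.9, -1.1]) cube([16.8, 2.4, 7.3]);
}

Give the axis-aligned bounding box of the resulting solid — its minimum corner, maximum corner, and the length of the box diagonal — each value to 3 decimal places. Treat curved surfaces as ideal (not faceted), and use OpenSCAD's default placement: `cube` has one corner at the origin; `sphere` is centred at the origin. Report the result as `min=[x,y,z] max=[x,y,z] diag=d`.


min=[-0.800,1.500,-2.500] max=[18.800,6.700,7.600] diag=22.654

A = translate([0.6, 2.9, -1.1]) cube([16.8, 2.4, 7.3]) → bbox [0.6,2.9,-1.1] .. [17.4,5.3,6.2]
B = sphere(r=1.4) → bbox [-1.4,-1.4,-1.4] .. [1.4,1.4,1.4]
lo = A.lo+B.lo = [0.6-1.4, 2.9-1.4, -1.1-1.4] = [-0.800,1.500,-2.500]
hi = A.hi+B.hi = [17.4+1.4, 5.3+1.4, 6.2+1.4] = [18.800,6.700,7.600]
diag = √(19.6²+5.2²+10.1²) = √513.21 = 22.654


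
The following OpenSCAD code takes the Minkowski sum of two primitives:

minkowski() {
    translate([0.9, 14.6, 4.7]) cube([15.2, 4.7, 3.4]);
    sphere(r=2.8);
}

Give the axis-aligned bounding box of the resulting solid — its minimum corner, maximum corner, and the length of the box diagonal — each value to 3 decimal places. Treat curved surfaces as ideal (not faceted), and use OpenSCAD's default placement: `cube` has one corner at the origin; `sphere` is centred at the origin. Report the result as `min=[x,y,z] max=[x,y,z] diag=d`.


min=[-1.900,11.800,1.900] max=[18.900,22.100,10.900] diag=24.894

A = translate([0.9, 14.6, 4.7]) cube([15.2, 4.7, 3.4]) → bbox [0.9,14.6,4.7] .. [16.1,19.3,8.1]
B = sphere(r=2.8) → bbox [-2.8,-2.8,-2.8] .. [2.8,2.8,2.8]
lo = A.lo+B.lo = [0.9-2.8, 14.6-2.8, 4.7-2.8] = [-1.900,11.800,1.900]
hi = A.hi+B.hi = [16.1+2.8, 19.3+2.8, 8.1+2.8] = [18.900,22.100,10.900]
diag = √(20.8²+10.3²+9²) = √619.73 = 24.894


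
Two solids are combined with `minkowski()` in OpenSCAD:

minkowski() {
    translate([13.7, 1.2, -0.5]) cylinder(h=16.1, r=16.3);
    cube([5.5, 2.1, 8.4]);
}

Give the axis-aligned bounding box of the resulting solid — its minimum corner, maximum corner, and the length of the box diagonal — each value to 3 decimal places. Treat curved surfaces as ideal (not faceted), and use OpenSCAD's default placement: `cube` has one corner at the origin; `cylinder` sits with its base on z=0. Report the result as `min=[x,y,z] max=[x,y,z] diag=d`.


min=[-2.600,-15.100,-0.500] max=[35.500,19.600,24.000] diag=57.061

A = translate([13.7, 1.2, -0.5]) cylinder(h=16.1, r=16.3) → bbox [-2.6,-15.1,-0.5] .. [30,17.5,15.6]
B = cube([5.5, 2.1, 8.4]) → bbox [0,0,0] .. [5.5,2.1,8.4]
lo = A.lo+B.lo = [-2.6+0, -15.1+0, -0.5+0] = [-2.600,-15.100,-0.500]
hi = A.hi+B.hi = [30+5.5, 17.5+2.1, 15.6+8.4] = [35.500,19.600,24.000]
diag = √(38.1²+34.7²+24.5²) = √3255.95 = 57.061


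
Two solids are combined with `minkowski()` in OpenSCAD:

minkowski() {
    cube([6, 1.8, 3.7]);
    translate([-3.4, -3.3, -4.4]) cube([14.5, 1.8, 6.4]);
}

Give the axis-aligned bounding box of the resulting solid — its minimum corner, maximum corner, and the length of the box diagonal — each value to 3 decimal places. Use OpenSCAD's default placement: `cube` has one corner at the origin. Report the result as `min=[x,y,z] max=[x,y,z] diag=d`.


A = translate([-3.4, -3.3, -4.4]) cube([14.5, 1.8, 6.4]) → bbox [-3.4,-3.3,-4.4] .. [11.1,-1.5,2]
B = cube([6, 1.8, 3.7]) → bbox [0,0,0] .. [6,1.8,3.7]
lo = A.lo+B.lo = [-3.4+0, -3.3+0, -4.4+0] = [-3.400,-3.300,-4.400]
hi = A.hi+B.hi = [11.1+6, -1.5+1.8, 2+3.7] = [17.100,0.300,5.700]
diag = √(20.5²+3.6²+10.1²) = √535.22 = 23.135

min=[-3.400,-3.300,-4.400] max=[17.100,0.300,5.700] diag=23.135


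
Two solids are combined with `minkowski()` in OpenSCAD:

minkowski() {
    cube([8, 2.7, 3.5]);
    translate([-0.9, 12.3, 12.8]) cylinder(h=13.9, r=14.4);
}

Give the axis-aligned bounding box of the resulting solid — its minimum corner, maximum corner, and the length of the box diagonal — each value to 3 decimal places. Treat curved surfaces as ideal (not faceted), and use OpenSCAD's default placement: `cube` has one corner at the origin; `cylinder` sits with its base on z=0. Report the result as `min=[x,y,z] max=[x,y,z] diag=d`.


min=[-15.300,-2.100,12.800] max=[21.500,29.400,30.200] diag=51.471

A = translate([-0.9, 12.3, 12.8]) cylinder(h=13.9, r=14.4) → bbox [-15.3,-2.1,12.8] .. [13.5,26.7,26.7]
B = cube([8, 2.7, 3.5]) → bbox [0,0,0] .. [8,2.7,3.5]
lo = A.lo+B.lo = [-15.3+0, -2.1+0, 12.8+0] = [-15.300,-2.100,12.800]
hi = A.hi+B.hi = [13.5+8, 26.7+2.7, 26.7+3.5] = [21.500,29.400,30.200]
diag = √(36.8²+31.5²+17.4²) = √2649.25 = 51.471


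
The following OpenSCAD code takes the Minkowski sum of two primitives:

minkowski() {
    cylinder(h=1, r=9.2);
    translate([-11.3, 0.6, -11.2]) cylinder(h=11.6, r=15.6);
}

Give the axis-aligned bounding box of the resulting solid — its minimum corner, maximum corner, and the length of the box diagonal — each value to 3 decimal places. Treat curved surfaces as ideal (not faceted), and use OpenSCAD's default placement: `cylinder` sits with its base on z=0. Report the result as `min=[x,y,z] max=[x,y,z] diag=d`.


A = translate([-11.3, 0.6, -11.2]) cylinder(h=11.6, r=15.6) → bbox [-26.9,-15,-11.2] .. [4.3,16.2,0.4]
B = cylinder(h=1, r=9.2) → bbox [-9.2,-9.2,0] .. [9.2,9.2,1]
lo = A.lo+B.lo = [-26.9-9.2, -15-9.2, -11.2+0] = [-36.100,-24.200,-11.200]
hi = A.hi+B.hi = [4.3+9.2, 16.2+9.2, 0.4+1] = [13.500,25.400,1.400]
diag = √(49.6²+49.6²+12.6²) = √5079.08 = 71.268

min=[-36.100,-24.200,-11.200] max=[13.500,25.400,1.400] diag=71.268


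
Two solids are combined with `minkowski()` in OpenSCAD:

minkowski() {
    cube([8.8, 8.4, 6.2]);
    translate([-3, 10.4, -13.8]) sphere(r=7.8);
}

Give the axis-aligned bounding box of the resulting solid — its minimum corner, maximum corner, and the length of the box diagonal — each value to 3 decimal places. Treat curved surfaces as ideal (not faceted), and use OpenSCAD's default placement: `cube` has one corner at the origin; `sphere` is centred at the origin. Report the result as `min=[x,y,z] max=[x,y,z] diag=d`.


A = translate([-3, 10.4, -13.8]) sphere(r=7.8) → bbox [-10.8,2.6,-21.6] .. [4.8,18.2,-6]
B = cube([8.8, 8.4, 6.2]) → bbox [0,0,0] .. [8.8,8.4,6.2]
lo = A.lo+B.lo = [-10.8+0, 2.6+0, -21.6+0] = [-10.800,2.600,-21.600]
hi = A.hi+B.hi = [4.8+8.8, 18.2+8.4, -6+6.2] = [13.600,26.600,0.200]
diag = √(24.4²+24²+21.8²) = √1646.6 = 40.578

min=[-10.800,2.600,-21.600] max=[13.600,26.600,0.200] diag=40.578


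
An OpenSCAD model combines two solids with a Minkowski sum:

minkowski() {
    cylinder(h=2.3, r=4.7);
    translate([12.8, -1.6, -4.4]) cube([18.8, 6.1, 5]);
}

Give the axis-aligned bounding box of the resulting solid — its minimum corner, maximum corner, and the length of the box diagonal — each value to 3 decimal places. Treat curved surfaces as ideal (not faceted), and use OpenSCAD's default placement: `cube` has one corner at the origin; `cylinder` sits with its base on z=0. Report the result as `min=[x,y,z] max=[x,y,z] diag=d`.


A = translate([12.8, -1.6, -4.4]) cube([18.8, 6.1, 5]) → bbox [12.8,-1.6,-4.4] .. [31.6,4.5,0.6]
B = cylinder(h=2.3, r=4.7) → bbox [-4.7,-4.7,0] .. [4.7,4.7,2.3]
lo = A.lo+B.lo = [12.8-4.7, -1.6-4.7, -4.4+0] = [8.100,-6.300,-4.400]
hi = A.hi+B.hi = [31.6+4.7, 4.5+4.7, 0.6+2.3] = [36.300,9.200,2.900]
diag = √(28.2²+15.5²+7.3²) = √1088.78 = 32.997

min=[8.100,-6.300,-4.400] max=[36.300,9.200,2.900] diag=32.997


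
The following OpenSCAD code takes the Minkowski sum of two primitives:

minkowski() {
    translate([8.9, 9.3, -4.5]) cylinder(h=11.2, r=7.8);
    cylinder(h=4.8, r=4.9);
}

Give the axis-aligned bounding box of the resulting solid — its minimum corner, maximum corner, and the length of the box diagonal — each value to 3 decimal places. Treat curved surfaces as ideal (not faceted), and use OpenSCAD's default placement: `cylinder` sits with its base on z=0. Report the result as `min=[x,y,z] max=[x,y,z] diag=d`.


min=[-3.800,-3.400,-4.500] max=[21.600,22.000,11.500] diag=39.323

A = translate([8.9, 9.3, -4.5]) cylinder(h=11.2, r=7.8) → bbox [1.1,1.5,-4.5] .. [16.7,17.1,6.7]
B = cylinder(h=4.8, r=4.9) → bbox [-4.9,-4.9,0] .. [4.9,4.9,4.8]
lo = A.lo+B.lo = [1.1-4.9, 1.5-4.9, -4.5+0] = [-3.800,-3.400,-4.500]
hi = A.hi+B.hi = [16.7+4.9, 17.1+4.9, 6.7+4.8] = [21.600,22.000,11.500]
diag = √(25.4²+25.4²+16²) = √1546.32 = 39.323


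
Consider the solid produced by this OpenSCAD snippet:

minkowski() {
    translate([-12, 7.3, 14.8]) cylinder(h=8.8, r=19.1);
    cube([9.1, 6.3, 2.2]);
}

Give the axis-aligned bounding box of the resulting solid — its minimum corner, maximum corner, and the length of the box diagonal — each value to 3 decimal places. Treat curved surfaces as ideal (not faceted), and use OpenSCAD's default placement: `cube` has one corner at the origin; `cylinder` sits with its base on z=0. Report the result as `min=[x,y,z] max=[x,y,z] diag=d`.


min=[-31.100,-11.800,14.800] max=[16.200,32.700,25.800] diag=65.868

A = translate([-12, 7.3, 14.8]) cylinder(h=8.8, r=19.1) → bbox [-31.1,-11.8,14.8] .. [7.1,26.4,23.6]
B = cube([9.1, 6.3, 2.2]) → bbox [0,0,0] .. [9.1,6.3,2.2]
lo = A.lo+B.lo = [-31.1+0, -11.8+0, 14.8+0] = [-31.100,-11.800,14.800]
hi = A.hi+B.hi = [7.1+9.1, 26.4+6.3, 23.6+2.2] = [16.200,32.700,25.800]
diag = √(47.3²+44.5²+11²) = √4338.54 = 65.868


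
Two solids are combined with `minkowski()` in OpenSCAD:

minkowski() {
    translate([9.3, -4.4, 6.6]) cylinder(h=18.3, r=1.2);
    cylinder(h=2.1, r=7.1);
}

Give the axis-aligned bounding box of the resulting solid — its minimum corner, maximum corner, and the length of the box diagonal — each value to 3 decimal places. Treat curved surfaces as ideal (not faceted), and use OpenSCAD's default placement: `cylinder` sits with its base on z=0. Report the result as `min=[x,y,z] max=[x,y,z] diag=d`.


A = translate([9.3, -4.4, 6.6]) cylinder(h=18.3, r=1.2) → bbox [8.1,-5.6,6.6] .. [10.5,-3.2,24.9]
B = cylinder(h=2.1, r=7.1) → bbox [-7.1,-7.1,0] .. [7.1,7.1,2.1]
lo = A.lo+B.lo = [8.1-7.1, -5.6-7.1, 6.6+0] = [1.000,-12.700,6.600]
hi = A.hi+B.hi = [10.5+7.1, -3.2+7.1, 24.9+2.1] = [17.600,3.900,27.000]
diag = √(16.6²+16.6²+20.4²) = √967.28 = 31.101

min=[1.000,-12.700,6.600] max=[17.600,3.900,27.000] diag=31.101


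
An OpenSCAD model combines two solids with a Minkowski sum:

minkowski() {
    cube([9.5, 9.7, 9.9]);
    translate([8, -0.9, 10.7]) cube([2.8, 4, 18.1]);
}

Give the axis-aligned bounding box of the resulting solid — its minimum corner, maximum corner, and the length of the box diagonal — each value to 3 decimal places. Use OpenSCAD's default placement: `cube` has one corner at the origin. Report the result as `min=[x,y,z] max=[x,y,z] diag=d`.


min=[8.000,-0.900,10.700] max=[20.300,12.800,38.700] diag=33.511

A = translate([8, -0.9, 10.7]) cube([2.8, 4, 18.1]) → bbox [8,-0.9,10.7] .. [10.8,3.1,28.8]
B = cube([9.5, 9.7, 9.9]) → bbox [0,0,0] .. [9.5,9.7,9.9]
lo = A.lo+B.lo = [8+0, -0.9+0, 10.7+0] = [8.000,-0.900,10.700]
hi = A.hi+B.hi = [10.8+9.5, 3.1+9.7, 28.8+9.9] = [20.300,12.800,38.700]
diag = √(12.3²+13.7²+28²) = √1122.98 = 33.511


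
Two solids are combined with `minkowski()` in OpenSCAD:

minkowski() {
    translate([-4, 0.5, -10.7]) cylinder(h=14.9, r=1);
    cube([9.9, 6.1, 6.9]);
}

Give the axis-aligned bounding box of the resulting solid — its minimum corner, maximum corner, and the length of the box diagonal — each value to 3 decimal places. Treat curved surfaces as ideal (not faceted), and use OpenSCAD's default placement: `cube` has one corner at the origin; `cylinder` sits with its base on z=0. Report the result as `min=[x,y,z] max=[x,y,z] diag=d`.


A = translate([-4, 0.5, -10.7]) cylinder(h=14.9, r=1) → bbox [-5,-0.5,-10.7] .. [-3,1.5,4.2]
B = cube([9.9, 6.1, 6.9]) → bbox [0,0,0] .. [9.9,6.1,6.9]
lo = A.lo+B.lo = [-5+0, -0.5+0, -10.7+0] = [-5.000,-0.500,-10.700]
hi = A.hi+B.hi = [-3+9.9, 1.5+6.1, 4.2+6.9] = [6.900,7.600,11.100]
diag = √(11.9²+8.1²+21.8²) = √682.46 = 26.124

min=[-5.000,-0.500,-10.700] max=[6.900,7.600,11.100] diag=26.124


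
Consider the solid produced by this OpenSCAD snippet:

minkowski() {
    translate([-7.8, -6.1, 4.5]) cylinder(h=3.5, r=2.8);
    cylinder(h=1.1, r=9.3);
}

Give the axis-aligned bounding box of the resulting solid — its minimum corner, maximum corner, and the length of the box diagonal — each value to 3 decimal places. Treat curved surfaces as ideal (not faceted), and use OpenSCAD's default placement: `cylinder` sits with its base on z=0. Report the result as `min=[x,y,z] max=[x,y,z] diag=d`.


A = translate([-7.8, -6.1, 4.5]) cylinder(h=3.5, r=2.8) → bbox [-10.6,-8.9,4.5] .. [-5,-3.3,8]
B = cylinder(h=1.1, r=9.3) → bbox [-9.3,-9.3,0] .. [9.3,9.3,1.1]
lo = A.lo+B.lo = [-10.6-9.3, -8.9-9.3, 4.5+0] = [-19.900,-18.200,4.500]
hi = A.hi+B.hi = [-5+9.3, -3.3+9.3, 8+1.1] = [4.300,6.000,9.100]
diag = √(24.2²+24.2²+4.6²) = √1192.44 = 34.532

min=[-19.900,-18.200,4.500] max=[4.300,6.000,9.100] diag=34.532


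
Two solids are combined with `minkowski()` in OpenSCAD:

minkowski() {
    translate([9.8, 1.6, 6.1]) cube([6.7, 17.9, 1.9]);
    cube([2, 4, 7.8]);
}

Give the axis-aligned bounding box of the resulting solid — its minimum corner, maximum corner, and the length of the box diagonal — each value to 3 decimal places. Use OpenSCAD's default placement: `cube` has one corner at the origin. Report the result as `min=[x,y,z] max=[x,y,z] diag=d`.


min=[9.800,1.600,6.100] max=[18.500,23.500,15.800] diag=25.483

A = translate([9.8, 1.6, 6.1]) cube([6.7, 17.9, 1.9]) → bbox [9.8,1.6,6.1] .. [16.5,19.5,8]
B = cube([2, 4, 7.8]) → bbox [0,0,0] .. [2,4,7.8]
lo = A.lo+B.lo = [9.8+0, 1.6+0, 6.1+0] = [9.800,1.600,6.100]
hi = A.hi+B.hi = [16.5+2, 19.5+4, 8+7.8] = [18.500,23.500,15.800]
diag = √(8.7²+21.9²+9.7²) = √649.39 = 25.483


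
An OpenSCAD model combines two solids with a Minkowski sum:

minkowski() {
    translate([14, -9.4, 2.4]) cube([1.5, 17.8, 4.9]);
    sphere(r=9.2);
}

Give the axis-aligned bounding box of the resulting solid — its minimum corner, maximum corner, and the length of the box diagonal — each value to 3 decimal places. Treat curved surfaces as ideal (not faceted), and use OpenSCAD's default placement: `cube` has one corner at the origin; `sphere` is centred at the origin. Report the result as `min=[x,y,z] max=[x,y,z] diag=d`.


A = translate([14, -9.4, 2.4]) cube([1.5, 17.8, 4.9]) → bbox [14,-9.4,2.4] .. [15.5,8.4,7.3]
B = sphere(r=9.2) → bbox [-9.2,-9.2,-9.2] .. [9.2,9.2,9.2]
lo = A.lo+B.lo = [14-9.2, -9.4-9.2, 2.4-9.2] = [4.800,-18.600,-6.800]
hi = A.hi+B.hi = [15.5+9.2, 8.4+9.2, 7.3+9.2] = [24.700,17.600,16.500]
diag = √(19.9²+36.2²+23.3²) = √2249.34 = 47.427

min=[4.800,-18.600,-6.800] max=[24.700,17.600,16.500] diag=47.427


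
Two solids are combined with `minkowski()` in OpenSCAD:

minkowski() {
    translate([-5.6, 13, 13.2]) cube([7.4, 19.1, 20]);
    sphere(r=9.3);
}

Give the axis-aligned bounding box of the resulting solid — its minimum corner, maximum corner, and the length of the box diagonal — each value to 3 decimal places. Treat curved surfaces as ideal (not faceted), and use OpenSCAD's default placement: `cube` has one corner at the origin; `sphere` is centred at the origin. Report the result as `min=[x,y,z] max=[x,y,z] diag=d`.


min=[-14.900,3.700,3.900] max=[11.100,41.400,42.500] diag=59.894

A = translate([-5.6, 13, 13.2]) cube([7.4, 19.1, 20]) → bbox [-5.6,13,13.2] .. [1.8,32.1,33.2]
B = sphere(r=9.3) → bbox [-9.3,-9.3,-9.3] .. [9.3,9.3,9.3]
lo = A.lo+B.lo = [-5.6-9.3, 13-9.3, 13.2-9.3] = [-14.900,3.700,3.900]
hi = A.hi+B.hi = [1.8+9.3, 32.1+9.3, 33.2+9.3] = [11.100,41.400,42.500]
diag = √(26²+37.7²+38.6²) = √3587.25 = 59.894


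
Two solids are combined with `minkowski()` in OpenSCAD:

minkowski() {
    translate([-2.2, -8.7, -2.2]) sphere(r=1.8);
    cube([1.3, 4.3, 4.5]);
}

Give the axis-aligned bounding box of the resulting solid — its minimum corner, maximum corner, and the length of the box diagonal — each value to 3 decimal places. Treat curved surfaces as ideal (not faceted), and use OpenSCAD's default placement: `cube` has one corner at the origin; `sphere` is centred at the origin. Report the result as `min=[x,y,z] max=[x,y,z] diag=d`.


min=[-4.000,-10.500,-4.000] max=[0.900,-2.600,4.100] diag=12.330

A = translate([-2.2, -8.7, -2.2]) sphere(r=1.8) → bbox [-4,-10.5,-4] .. [-0.4,-6.9,-0.4]
B = cube([1.3, 4.3, 4.5]) → bbox [0,0,0] .. [1.3,4.3,4.5]
lo = A.lo+B.lo = [-4+0, -10.5+0, -4+0] = [-4.000,-10.500,-4.000]
hi = A.hi+B.hi = [-0.4+1.3, -6.9+4.3, -0.4+4.5] = [0.900,-2.600,4.100]
diag = √(4.9²+7.9²+8.1²) = √152.03 = 12.330


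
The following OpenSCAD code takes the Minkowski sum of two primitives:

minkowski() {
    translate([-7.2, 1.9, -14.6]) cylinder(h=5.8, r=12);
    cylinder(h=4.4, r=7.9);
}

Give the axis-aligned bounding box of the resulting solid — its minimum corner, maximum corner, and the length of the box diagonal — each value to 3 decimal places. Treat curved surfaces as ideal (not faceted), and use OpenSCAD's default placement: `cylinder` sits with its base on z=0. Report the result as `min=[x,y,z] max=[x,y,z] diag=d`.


A = translate([-7.2, 1.9, -14.6]) cylinder(h=5.8, r=12) → bbox [-19.2,-10.1,-14.6] .. [4.8,13.9,-8.8]
B = cylinder(h=4.4, r=7.9) → bbox [-7.9,-7.9,0] .. [7.9,7.9,4.4]
lo = A.lo+B.lo = [-19.2-7.9, -10.1-7.9, -14.6+0] = [-27.100,-18.000,-14.600]
hi = A.hi+B.hi = [4.8+7.9, 13.9+7.9, -8.8+4.4] = [12.700,21.800,-4.400]
diag = √(39.8²+39.8²+10.2²) = √3272.12 = 57.202

min=[-27.100,-18.000,-14.600] max=[12.700,21.800,-4.400] diag=57.202


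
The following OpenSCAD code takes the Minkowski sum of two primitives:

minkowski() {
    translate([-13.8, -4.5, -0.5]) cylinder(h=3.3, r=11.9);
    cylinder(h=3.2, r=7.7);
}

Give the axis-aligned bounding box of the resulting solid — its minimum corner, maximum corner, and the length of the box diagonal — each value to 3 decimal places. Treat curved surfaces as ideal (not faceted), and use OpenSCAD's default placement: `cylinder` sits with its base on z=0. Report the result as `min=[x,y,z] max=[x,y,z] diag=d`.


min=[-33.400,-24.100,-0.500] max=[5.800,15.100,6.000] diag=55.817

A = translate([-13.8, -4.5, -0.5]) cylinder(h=3.3, r=11.9) → bbox [-25.7,-16.4,-0.5] .. [-1.9,7.4,2.8]
B = cylinder(h=3.2, r=7.7) → bbox [-7.7,-7.7,0] .. [7.7,7.7,3.2]
lo = A.lo+B.lo = [-25.7-7.7, -16.4-7.7, -0.5+0] = [-33.400,-24.100,-0.500]
hi = A.hi+B.hi = [-1.9+7.7, 7.4+7.7, 2.8+3.2] = [5.800,15.100,6.000]
diag = √(39.2²+39.2²+6.5²) = √3115.53 = 55.817


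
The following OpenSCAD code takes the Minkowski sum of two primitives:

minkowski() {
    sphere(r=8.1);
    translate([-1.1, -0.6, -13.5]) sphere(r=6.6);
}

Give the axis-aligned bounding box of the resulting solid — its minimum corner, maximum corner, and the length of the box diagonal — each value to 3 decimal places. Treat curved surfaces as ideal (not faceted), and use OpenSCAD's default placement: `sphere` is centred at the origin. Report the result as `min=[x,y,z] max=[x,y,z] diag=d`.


min=[-15.800,-15.300,-28.200] max=[13.600,14.100,1.200] diag=50.922

A = translate([-1.1, -0.6, -13.5]) sphere(r=6.6) → bbox [-7.7,-7.2,-20.1] .. [5.5,6,-6.9]
B = sphere(r=8.1) → bbox [-8.1,-8.1,-8.1] .. [8.1,8.1,8.1]
lo = A.lo+B.lo = [-7.7-8.1, -7.2-8.1, -20.1-8.1] = [-15.800,-15.300,-28.200]
hi = A.hi+B.hi = [5.5+8.1, 6+8.1, -6.9+8.1] = [13.600,14.100,1.200]
diag = √(29.4²+29.4²+29.4²) = √2593.08 = 50.922


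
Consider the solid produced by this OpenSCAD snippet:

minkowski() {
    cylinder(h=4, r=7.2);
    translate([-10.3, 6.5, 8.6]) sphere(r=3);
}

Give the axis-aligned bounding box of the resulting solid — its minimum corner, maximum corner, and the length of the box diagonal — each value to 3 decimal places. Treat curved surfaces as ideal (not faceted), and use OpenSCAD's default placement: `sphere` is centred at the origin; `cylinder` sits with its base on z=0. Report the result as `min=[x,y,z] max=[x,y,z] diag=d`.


min=[-20.500,-3.700,5.600] max=[-0.100,16.700,15.600] diag=30.534

A = translate([-10.3, 6.5, 8.6]) sphere(r=3) → bbox [-13.3,3.5,5.6] .. [-7.3,9.5,11.6]
B = cylinder(h=4, r=7.2) → bbox [-7.2,-7.2,0] .. [7.2,7.2,4]
lo = A.lo+B.lo = [-13.3-7.2, 3.5-7.2, 5.6+0] = [-20.500,-3.700,5.600]
hi = A.hi+B.hi = [-7.3+7.2, 9.5+7.2, 11.6+4] = [-0.100,16.700,15.600]
diag = √(20.4²+20.4²+10²) = √932.32 = 30.534


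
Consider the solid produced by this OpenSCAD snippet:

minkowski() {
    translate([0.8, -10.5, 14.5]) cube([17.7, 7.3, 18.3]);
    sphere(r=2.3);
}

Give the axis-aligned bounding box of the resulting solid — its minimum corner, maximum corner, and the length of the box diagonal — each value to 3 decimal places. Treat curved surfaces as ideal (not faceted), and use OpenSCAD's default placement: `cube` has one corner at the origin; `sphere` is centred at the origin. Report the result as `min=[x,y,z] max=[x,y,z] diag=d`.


min=[-1.500,-12.800,12.200] max=[20.800,-0.900,35.100] diag=34.107

A = translate([0.8, -10.5, 14.5]) cube([17.7, 7.3, 18.3]) → bbox [0.8,-10.5,14.5] .. [18.5,-3.2,32.8]
B = sphere(r=2.3) → bbox [-2.3,-2.3,-2.3] .. [2.3,2.3,2.3]
lo = A.lo+B.lo = [0.8-2.3, -10.5-2.3, 14.5-2.3] = [-1.500,-12.800,12.200]
hi = A.hi+B.hi = [18.5+2.3, -3.2+2.3, 32.8+2.3] = [20.800,-0.900,35.100]
diag = √(22.3²+11.9²+22.9²) = √1163.31 = 34.107


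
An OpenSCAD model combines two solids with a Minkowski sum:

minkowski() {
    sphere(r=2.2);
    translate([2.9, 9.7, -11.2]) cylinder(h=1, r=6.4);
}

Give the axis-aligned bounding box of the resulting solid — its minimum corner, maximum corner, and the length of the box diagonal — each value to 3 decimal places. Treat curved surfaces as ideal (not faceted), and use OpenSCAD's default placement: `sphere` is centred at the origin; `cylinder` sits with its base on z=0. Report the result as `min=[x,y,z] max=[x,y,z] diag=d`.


min=[-5.700,1.100,-13.400] max=[11.500,18.300,-8.000] diag=24.917

A = translate([2.9, 9.7, -11.2]) cylinder(h=1, r=6.4) → bbox [-3.5,3.3,-11.2] .. [9.3,16.1,-10.2]
B = sphere(r=2.2) → bbox [-2.2,-2.2,-2.2] .. [2.2,2.2,2.2]
lo = A.lo+B.lo = [-3.5-2.2, 3.3-2.2, -11.2-2.2] = [-5.700,1.100,-13.400]
hi = A.hi+B.hi = [9.3+2.2, 16.1+2.2, -10.2+2.2] = [11.500,18.300,-8.000]
diag = √(17.2²+17.2²+5.4²) = √620.84 = 24.917


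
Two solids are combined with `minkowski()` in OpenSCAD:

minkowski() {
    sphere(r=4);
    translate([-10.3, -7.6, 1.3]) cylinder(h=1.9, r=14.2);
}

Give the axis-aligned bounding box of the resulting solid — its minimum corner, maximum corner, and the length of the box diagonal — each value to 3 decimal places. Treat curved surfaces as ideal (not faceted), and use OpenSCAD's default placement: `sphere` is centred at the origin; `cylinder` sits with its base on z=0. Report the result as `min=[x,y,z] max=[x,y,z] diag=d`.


min=[-28.500,-25.800,-2.700] max=[7.900,10.600,7.200] diag=52.421

A = translate([-10.3, -7.6, 1.3]) cylinder(h=1.9, r=14.2) → bbox [-24.5,-21.8,1.3] .. [3.9,6.6,3.2]
B = sphere(r=4) → bbox [-4,-4,-4] .. [4,4,4]
lo = A.lo+B.lo = [-24.5-4, -21.8-4, 1.3-4] = [-28.500,-25.800,-2.700]
hi = A.hi+B.hi = [3.9+4, 6.6+4, 3.2+4] = [7.900,10.600,7.200]
diag = √(36.4²+36.4²+9.9²) = √2747.93 = 52.421


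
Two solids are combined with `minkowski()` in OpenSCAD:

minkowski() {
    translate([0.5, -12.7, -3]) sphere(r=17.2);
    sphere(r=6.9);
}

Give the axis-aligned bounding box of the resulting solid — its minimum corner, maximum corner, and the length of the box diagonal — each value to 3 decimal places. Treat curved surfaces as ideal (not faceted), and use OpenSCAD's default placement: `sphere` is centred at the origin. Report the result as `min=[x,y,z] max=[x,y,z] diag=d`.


A = translate([0.5, -12.7, -3]) sphere(r=17.2) → bbox [-16.7,-29.9,-20.2] .. [17.7,4.5,14.2]
B = sphere(r=6.9) → bbox [-6.9,-6.9,-6.9] .. [6.9,6.9,6.9]
lo = A.lo+B.lo = [-16.7-6.9, -29.9-6.9, -20.2-6.9] = [-23.600,-36.800,-27.100]
hi = A.hi+B.hi = [17.7+6.9, 4.5+6.9, 14.2+6.9] = [24.600,11.400,21.100]
diag = √(48.2²+48.2²+48.2²) = √6969.72 = 83.485

min=[-23.600,-36.800,-27.100] max=[24.600,11.400,21.100] diag=83.485


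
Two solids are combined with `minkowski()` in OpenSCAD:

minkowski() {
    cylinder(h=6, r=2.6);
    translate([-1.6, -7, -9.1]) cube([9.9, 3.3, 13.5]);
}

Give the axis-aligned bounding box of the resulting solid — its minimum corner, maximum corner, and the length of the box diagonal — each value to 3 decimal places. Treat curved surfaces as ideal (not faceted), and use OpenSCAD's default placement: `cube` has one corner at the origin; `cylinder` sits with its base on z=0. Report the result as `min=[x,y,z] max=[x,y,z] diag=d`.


A = translate([-1.6, -7, -9.1]) cube([9.9, 3.3, 13.5]) → bbox [-1.6,-7,-9.1] .. [8.3,-3.7,4.4]
B = cylinder(h=6, r=2.6) → bbox [-2.6,-2.6,0] .. [2.6,2.6,6]
lo = A.lo+B.lo = [-1.6-2.6, -7-2.6, -9.1+0] = [-4.200,-9.600,-9.100]
hi = A.hi+B.hi = [8.3+2.6, -3.7+2.6, 4.4+6] = [10.900,-1.100,10.400]
diag = √(15.1²+8.5²+19.5²) = √680.51 = 26.087

min=[-4.200,-9.600,-9.100] max=[10.900,-1.100,10.400] diag=26.087


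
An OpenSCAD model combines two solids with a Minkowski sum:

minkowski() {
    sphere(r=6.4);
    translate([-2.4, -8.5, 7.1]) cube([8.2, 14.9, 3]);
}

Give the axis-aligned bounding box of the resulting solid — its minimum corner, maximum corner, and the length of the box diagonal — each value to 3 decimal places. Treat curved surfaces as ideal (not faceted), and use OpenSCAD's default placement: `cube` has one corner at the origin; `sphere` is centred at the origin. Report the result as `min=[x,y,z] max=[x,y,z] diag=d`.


A = translate([-2.4, -8.5, 7.1]) cube([8.2, 14.9, 3]) → bbox [-2.4,-8.5,7.1] .. [5.8,6.4,10.1]
B = sphere(r=6.4) → bbox [-6.4,-6.4,-6.4] .. [6.4,6.4,6.4]
lo = A.lo+B.lo = [-2.4-6.4, -8.5-6.4, 7.1-6.4] = [-8.800,-14.900,0.700]
hi = A.hi+B.hi = [5.8+6.4, 6.4+6.4, 10.1+6.4] = [12.200,12.800,16.500]
diag = √(21²+27.7²+15.8²) = √1457.93 = 38.183

min=[-8.800,-14.900,0.700] max=[12.200,12.800,16.500] diag=38.183


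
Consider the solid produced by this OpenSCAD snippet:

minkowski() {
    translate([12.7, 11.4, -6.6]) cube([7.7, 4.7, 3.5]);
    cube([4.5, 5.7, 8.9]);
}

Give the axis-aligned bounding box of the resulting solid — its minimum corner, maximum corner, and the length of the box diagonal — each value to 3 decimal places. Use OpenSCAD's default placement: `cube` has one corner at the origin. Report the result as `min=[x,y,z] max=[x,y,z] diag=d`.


min=[12.700,11.400,-6.600] max=[24.900,21.800,5.800] diag=20.267

A = translate([12.7, 11.4, -6.6]) cube([7.7, 4.7, 3.5]) → bbox [12.7,11.4,-6.6] .. [20.4,16.1,-3.1]
B = cube([4.5, 5.7, 8.9]) → bbox [0,0,0] .. [4.5,5.7,8.9]
lo = A.lo+B.lo = [12.7+0, 11.4+0, -6.6+0] = [12.700,11.400,-6.600]
hi = A.hi+B.hi = [20.4+4.5, 16.1+5.7, -3.1+8.9] = [24.900,21.800,5.800]
diag = √(12.2²+10.4²+12.4²) = √410.76 = 20.267


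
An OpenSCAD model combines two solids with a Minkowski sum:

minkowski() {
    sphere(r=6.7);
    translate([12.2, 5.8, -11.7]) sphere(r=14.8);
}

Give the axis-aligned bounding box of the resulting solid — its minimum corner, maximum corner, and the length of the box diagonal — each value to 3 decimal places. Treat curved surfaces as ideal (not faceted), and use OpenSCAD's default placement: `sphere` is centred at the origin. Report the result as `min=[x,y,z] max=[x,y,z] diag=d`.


A = translate([12.2, 5.8, -11.7]) sphere(r=14.8) → bbox [-2.6,-9,-26.5] .. [27,20.6,3.1]
B = sphere(r=6.7) → bbox [-6.7,-6.7,-6.7] .. [6.7,6.7,6.7]
lo = A.lo+B.lo = [-2.6-6.7, -9-6.7, -26.5-6.7] = [-9.300,-15.700,-33.200]
hi = A.hi+B.hi = [27+6.7, 20.6+6.7, 3.1+6.7] = [33.700,27.300,9.800]
diag = √(43²+43²+43²) = √5547 = 74.478

min=[-9.300,-15.700,-33.200] max=[33.700,27.300,9.800] diag=74.478


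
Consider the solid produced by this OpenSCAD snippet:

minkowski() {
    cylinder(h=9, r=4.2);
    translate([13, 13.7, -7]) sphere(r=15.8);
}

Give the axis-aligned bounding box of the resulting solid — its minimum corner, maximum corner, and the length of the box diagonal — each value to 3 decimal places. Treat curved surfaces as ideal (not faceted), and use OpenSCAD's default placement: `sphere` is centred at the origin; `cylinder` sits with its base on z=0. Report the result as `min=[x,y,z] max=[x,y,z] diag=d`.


min=[-7.000,-6.300,-22.800] max=[33.000,33.700,17.800] diag=69.630

A = translate([13, 13.7, -7]) sphere(r=15.8) → bbox [-2.8,-2.1,-22.8] .. [28.8,29.5,8.8]
B = cylinder(h=9, r=4.2) → bbox [-4.2,-4.2,0] .. [4.2,4.2,9]
lo = A.lo+B.lo = [-2.8-4.2, -2.1-4.2, -22.8+0] = [-7.000,-6.300,-22.800]
hi = A.hi+B.hi = [28.8+4.2, 29.5+4.2, 8.8+9] = [33.000,33.700,17.800]
diag = √(40²+40²+40.6²) = √4848.36 = 69.630


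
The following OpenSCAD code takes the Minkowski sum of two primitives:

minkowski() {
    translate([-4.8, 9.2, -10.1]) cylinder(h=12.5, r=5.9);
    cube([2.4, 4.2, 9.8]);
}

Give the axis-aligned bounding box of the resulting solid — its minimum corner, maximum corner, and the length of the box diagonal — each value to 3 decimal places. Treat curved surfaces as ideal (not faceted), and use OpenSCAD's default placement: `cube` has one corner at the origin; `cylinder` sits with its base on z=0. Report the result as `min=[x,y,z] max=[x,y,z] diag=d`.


A = translate([-4.8, 9.2, -10.1]) cylinder(h=12.5, r=5.9) → bbox [-10.7,3.3,-10.1] .. [1.1,15.1,2.4]
B = cube([2.4, 4.2, 9.8]) → bbox [0,0,0] .. [2.4,4.2,9.8]
lo = A.lo+B.lo = [-10.7+0, 3.3+0, -10.1+0] = [-10.700,3.300,-10.100]
hi = A.hi+B.hi = [1.1+2.4, 15.1+4.2, 2.4+9.8] = [3.500,19.300,12.200]
diag = √(14.2²+16²+22.3²) = √954.93 = 30.902

min=[-10.700,3.300,-10.100] max=[3.500,19.300,12.200] diag=30.902


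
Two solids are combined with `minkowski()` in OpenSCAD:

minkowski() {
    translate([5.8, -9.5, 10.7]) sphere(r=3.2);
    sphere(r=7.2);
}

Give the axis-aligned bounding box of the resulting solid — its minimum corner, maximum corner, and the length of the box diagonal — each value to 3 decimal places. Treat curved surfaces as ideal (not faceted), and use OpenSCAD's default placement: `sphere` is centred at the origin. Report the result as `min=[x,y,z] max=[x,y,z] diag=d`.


A = translate([5.8, -9.5, 10.7]) sphere(r=3.2) → bbox [2.6,-12.7,7.5] .. [9,-6.3,13.9]
B = sphere(r=7.2) → bbox [-7.2,-7.2,-7.2] .. [7.2,7.2,7.2]
lo = A.lo+B.lo = [2.6-7.2, -12.7-7.2, 7.5-7.2] = [-4.600,-19.900,0.300]
hi = A.hi+B.hi = [9+7.2, -6.3+7.2, 13.9+7.2] = [16.200,0.900,21.100]
diag = √(20.8²+20.8²+20.8²) = √1297.92 = 36.027

min=[-4.600,-19.900,0.300] max=[16.200,0.900,21.100] diag=36.027


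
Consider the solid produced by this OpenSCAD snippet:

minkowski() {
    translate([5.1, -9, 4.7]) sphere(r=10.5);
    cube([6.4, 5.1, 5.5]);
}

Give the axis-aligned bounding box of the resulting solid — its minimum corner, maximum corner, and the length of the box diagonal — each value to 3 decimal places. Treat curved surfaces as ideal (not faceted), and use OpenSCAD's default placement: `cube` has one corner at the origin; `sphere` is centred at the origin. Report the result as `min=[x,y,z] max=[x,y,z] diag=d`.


A = translate([5.1, -9, 4.7]) sphere(r=10.5) → bbox [-5.4,-19.5,-5.8] .. [15.6,1.5,15.2]
B = cube([6.4, 5.1, 5.5]) → bbox [0,0,0] .. [6.4,5.1,5.5]
lo = A.lo+B.lo = [-5.4+0, -19.5+0, -5.8+0] = [-5.400,-19.500,-5.800]
hi = A.hi+B.hi = [15.6+6.4, 1.5+5.1, 15.2+5.5] = [22.000,6.600,20.700]
diag = √(27.4²+26.1²+26.5²) = √2134.22 = 46.198

min=[-5.400,-19.500,-5.800] max=[22.000,6.600,20.700] diag=46.198


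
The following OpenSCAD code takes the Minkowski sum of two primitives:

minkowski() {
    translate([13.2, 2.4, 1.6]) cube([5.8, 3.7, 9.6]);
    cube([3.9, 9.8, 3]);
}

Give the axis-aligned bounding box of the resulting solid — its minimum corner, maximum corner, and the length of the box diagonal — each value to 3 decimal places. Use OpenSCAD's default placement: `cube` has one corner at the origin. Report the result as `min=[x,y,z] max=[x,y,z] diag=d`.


min=[13.200,2.400,1.600] max=[22.900,15.900,14.200] diag=20.859

A = translate([13.2, 2.4, 1.6]) cube([5.8, 3.7, 9.6]) → bbox [13.2,2.4,1.6] .. [19,6.1,11.2]
B = cube([3.9, 9.8, 3]) → bbox [0,0,0] .. [3.9,9.8,3]
lo = A.lo+B.lo = [13.2+0, 2.4+0, 1.6+0] = [13.200,2.400,1.600]
hi = A.hi+B.hi = [19+3.9, 6.1+9.8, 11.2+3] = [22.900,15.900,14.200]
diag = √(9.7²+13.5²+12.6²) = √435.1 = 20.859


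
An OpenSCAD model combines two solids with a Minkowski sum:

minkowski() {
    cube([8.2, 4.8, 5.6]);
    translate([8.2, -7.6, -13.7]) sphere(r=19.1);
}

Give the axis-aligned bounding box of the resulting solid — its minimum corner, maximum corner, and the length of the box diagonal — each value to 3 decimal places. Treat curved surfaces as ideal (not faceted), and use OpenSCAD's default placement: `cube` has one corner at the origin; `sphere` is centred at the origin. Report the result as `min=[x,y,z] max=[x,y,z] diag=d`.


A = translate([8.2, -7.6, -13.7]) sphere(r=19.1) → bbox [-10.9,-26.7,-32.8] .. [27.3,11.5,5.4]
B = cube([8.2, 4.8, 5.6]) → bbox [0,0,0] .. [8.2,4.8,5.6]
lo = A.lo+B.lo = [-10.9+0, -26.7+0, -32.8+0] = [-10.900,-26.700,-32.800]
hi = A.hi+B.hi = [27.3+8.2, 11.5+4.8, 5.4+5.6] = [35.500,16.300,11.000]
diag = √(46.4²+43²+43.8²) = √5920.4 = 76.944

min=[-10.900,-26.700,-32.800] max=[35.500,16.300,11.000] diag=76.944


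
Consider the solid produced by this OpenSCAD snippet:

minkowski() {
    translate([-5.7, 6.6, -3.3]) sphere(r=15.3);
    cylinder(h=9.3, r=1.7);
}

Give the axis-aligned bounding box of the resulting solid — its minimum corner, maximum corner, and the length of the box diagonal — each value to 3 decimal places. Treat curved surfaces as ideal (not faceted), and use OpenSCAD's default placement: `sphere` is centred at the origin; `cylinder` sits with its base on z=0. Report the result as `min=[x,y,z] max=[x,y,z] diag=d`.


min=[-22.700,-10.400,-18.600] max=[11.300,23.600,21.300] diag=62.482

A = translate([-5.7, 6.6, -3.3]) sphere(r=15.3) → bbox [-21,-8.7,-18.6] .. [9.6,21.9,12]
B = cylinder(h=9.3, r=1.7) → bbox [-1.7,-1.7,0] .. [1.7,1.7,9.3]
lo = A.lo+B.lo = [-21-1.7, -8.7-1.7, -18.6+0] = [-22.700,-10.400,-18.600]
hi = A.hi+B.hi = [9.6+1.7, 21.9+1.7, 12+9.3] = [11.300,23.600,21.300]
diag = √(34²+34²+39.9²) = √3904.01 = 62.482


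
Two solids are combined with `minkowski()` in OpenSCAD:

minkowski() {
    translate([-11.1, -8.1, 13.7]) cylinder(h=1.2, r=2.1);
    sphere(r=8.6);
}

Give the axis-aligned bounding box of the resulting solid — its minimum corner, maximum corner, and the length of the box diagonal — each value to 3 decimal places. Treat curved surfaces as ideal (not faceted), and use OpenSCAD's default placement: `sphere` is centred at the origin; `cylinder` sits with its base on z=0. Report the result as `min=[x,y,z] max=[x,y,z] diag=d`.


A = translate([-11.1, -8.1, 13.7]) cylinder(h=1.2, r=2.1) → bbox [-13.2,-10.2,13.7] .. [-9,-6,14.9]
B = sphere(r=8.6) → bbox [-8.6,-8.6,-8.6] .. [8.6,8.6,8.6]
lo = A.lo+B.lo = [-13.2-8.6, -10.2-8.6, 13.7-8.6] = [-21.800,-18.800,5.100]
hi = A.hi+B.hi = [-9+8.6, -6+8.6, 14.9+8.6] = [-0.400,2.600,23.500]
diag = √(21.4²+21.4²+18.4²) = √1254.48 = 35.419

min=[-21.800,-18.800,5.100] max=[-0.400,2.600,23.500] diag=35.419


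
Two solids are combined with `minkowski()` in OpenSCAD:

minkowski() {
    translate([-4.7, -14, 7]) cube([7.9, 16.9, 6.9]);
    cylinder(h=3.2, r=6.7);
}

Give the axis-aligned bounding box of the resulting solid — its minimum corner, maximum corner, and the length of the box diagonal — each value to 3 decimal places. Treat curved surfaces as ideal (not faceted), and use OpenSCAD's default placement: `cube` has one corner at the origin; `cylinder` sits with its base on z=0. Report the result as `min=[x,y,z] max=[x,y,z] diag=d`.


A = translate([-4.7, -14, 7]) cube([7.9, 16.9, 6.9]) → bbox [-4.7,-14,7] .. [3.2,2.9,13.9]
B = cylinder(h=3.2, r=6.7) → bbox [-6.7,-6.7,0] .. [6.7,6.7,3.2]
lo = A.lo+B.lo = [-4.7-6.7, -14-6.7, 7+0] = [-11.400,-20.700,7.000]
hi = A.hi+B.hi = [3.2+6.7, 2.9+6.7, 13.9+3.2] = [9.900,9.600,17.100]
diag = √(21.3²+30.3²+10.1²) = √1473.79 = 38.390

min=[-11.400,-20.700,7.000] max=[9.900,9.600,17.100] diag=38.390


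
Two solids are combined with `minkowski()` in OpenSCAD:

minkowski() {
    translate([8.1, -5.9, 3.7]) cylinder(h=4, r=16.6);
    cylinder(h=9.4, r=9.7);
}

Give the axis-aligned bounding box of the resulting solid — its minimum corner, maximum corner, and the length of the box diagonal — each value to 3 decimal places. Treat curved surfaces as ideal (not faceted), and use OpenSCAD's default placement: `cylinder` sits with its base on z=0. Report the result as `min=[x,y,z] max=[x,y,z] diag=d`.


A = translate([8.1, -5.9, 3.7]) cylinder(h=4, r=16.6) → bbox [-8.5,-22.5,3.7] .. [24.7,10.7,7.7]
B = cylinder(h=9.4, r=9.7) → bbox [-9.7,-9.7,0] .. [9.7,9.7,9.4]
lo = A.lo+B.lo = [-8.5-9.7, -22.5-9.7, 3.7+0] = [-18.200,-32.200,3.700]
hi = A.hi+B.hi = [24.7+9.7, 10.7+9.7, 7.7+9.4] = [34.400,20.400,17.100]
diag = √(52.6²+52.6²+13.4²) = √5713.08 = 75.585

min=[-18.200,-32.200,3.700] max=[34.400,20.400,17.100] diag=75.585


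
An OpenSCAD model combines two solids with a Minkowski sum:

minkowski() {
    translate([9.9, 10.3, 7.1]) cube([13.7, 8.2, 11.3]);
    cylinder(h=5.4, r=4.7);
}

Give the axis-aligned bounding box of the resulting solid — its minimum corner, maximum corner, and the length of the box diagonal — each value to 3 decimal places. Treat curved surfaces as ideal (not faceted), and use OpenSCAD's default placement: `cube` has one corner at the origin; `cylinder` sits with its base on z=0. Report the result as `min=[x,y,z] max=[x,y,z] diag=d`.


min=[5.200,5.600,7.100] max=[28.300,23.200,23.800] diag=33.500

A = translate([9.9, 10.3, 7.1]) cube([13.7, 8.2, 11.3]) → bbox [9.9,10.3,7.1] .. [23.6,18.5,18.4]
B = cylinder(h=5.4, r=4.7) → bbox [-4.7,-4.7,0] .. [4.7,4.7,5.4]
lo = A.lo+B.lo = [9.9-4.7, 10.3-4.7, 7.1+0] = [5.200,5.600,7.100]
hi = A.hi+B.hi = [23.6+4.7, 18.5+4.7, 18.4+5.4] = [28.300,23.200,23.800]
diag = √(23.1²+17.6²+16.7²) = √1122.26 = 33.500


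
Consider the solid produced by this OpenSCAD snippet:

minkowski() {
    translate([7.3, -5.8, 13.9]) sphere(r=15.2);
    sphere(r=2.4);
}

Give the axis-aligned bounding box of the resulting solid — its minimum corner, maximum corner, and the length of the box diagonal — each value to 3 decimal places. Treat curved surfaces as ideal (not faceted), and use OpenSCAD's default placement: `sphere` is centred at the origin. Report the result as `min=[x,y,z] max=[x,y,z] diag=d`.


min=[-10.300,-23.400,-3.700] max=[24.900,11.800,31.500] diag=60.968

A = translate([7.3, -5.8, 13.9]) sphere(r=15.2) → bbox [-7.9,-21,-1.3] .. [22.5,9.4,29.1]
B = sphere(r=2.4) → bbox [-2.4,-2.4,-2.4] .. [2.4,2.4,2.4]
lo = A.lo+B.lo = [-7.9-2.4, -21-2.4, -1.3-2.4] = [-10.300,-23.400,-3.700]
hi = A.hi+B.hi = [22.5+2.4, 9.4+2.4, 29.1+2.4] = [24.900,11.800,31.500]
diag = √(35.2²+35.2²+35.2²) = √3717.12 = 60.968


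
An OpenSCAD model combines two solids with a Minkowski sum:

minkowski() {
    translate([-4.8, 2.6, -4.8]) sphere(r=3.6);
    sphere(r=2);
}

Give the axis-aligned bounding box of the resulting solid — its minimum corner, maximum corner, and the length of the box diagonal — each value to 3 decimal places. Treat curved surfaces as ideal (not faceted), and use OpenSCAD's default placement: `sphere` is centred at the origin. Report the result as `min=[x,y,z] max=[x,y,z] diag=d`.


min=[-10.400,-3.000,-10.400] max=[0.800,8.200,0.800] diag=19.399

A = translate([-4.8, 2.6, -4.8]) sphere(r=3.6) → bbox [-8.4,-1,-8.4] .. [-1.2,6.2,-1.2]
B = sphere(r=2) → bbox [-2,-2,-2] .. [2,2,2]
lo = A.lo+B.lo = [-8.4-2, -1-2, -8.4-2] = [-10.400,-3.000,-10.400]
hi = A.hi+B.hi = [-1.2+2, 6.2+2, -1.2+2] = [0.800,8.200,0.800]
diag = √(11.2²+11.2²+11.2²) = √376.32 = 19.399
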